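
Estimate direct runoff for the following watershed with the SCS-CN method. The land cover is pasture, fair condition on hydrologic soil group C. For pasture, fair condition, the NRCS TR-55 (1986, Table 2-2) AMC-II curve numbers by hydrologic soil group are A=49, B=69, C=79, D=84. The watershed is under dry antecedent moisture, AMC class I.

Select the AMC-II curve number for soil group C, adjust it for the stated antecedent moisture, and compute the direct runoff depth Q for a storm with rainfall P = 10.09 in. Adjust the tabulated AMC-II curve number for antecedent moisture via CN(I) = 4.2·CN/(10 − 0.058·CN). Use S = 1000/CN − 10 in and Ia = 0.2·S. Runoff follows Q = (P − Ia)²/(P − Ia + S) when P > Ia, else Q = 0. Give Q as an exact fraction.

NRCS table: pasture, fair condition, soil group C → CN(II) = 79
CN(I) from CN(II)=79: (4.2·79)/(10 − 0.058·79) = 7900/129 ≈ 61.240
Retention S: 1000/CN − 10 with CN=61.240 → S = 500/79 ≈ 6.329 in
Ia = 0.2·(500/79) = 100/79 in ≈ 1.266 in
Since P=10.090 > Ia=1.266: effective rainfall P−Ia = 69711/7900 in
Q = (69711/7900)²/((69711/7900) + 500/79) = (4859623521/62410000)/(119711/7900) = 4859623521/945716900 in ≈ 5.139 in

Q = 4859623521/945716900 in ≈ 5.139 in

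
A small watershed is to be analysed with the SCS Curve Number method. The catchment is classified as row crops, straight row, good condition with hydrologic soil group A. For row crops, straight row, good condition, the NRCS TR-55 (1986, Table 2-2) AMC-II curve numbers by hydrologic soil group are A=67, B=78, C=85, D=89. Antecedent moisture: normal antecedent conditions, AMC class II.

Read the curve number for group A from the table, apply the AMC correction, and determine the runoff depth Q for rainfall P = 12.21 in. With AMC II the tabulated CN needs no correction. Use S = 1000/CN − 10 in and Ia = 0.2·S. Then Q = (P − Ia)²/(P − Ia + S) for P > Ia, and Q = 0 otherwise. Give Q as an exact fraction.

NRCS table: row crops, straight row, good condition, soil group A → CN(II) = 67
CN(II) = 67; AMC II needs no correction.
Max retention: S = 1000/67 − 10 = 330/67 in (≈ 4.925 in)
Ia = 0.2S: 0.2·4.925 = 0.985 in (exactly 66/67)
P − Ia = 12.210 − 0.985 = 75207/6700 ≈ 11.225 in (> 0, runoff occurs)
Q: (75207/6700)² ÷ (108207/6700) = 57132251/7323100 in (≈ 7.802 in)

Q = 57132251/7323100 in ≈ 7.802 in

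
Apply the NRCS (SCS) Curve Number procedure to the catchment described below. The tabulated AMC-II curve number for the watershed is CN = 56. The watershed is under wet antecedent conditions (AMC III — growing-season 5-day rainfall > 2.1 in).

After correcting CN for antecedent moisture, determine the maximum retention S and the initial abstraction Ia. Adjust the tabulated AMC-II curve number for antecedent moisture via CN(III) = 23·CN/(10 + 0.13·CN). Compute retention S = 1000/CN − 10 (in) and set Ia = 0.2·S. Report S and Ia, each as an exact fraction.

Wet (AMC III): CN(III) = 23·56/(10 + 0.13·56) = 1288/(432/25) = 4025/54 ≈ 74.537
S = 1000/(4025/54) − 10 = 550/161 in ≈ 3.416 in
Ia = 0.2·(550/161) = 110/161 in ≈ 0.683 in

S = 550/161 in ≈ 3.416 in; Ia = 110/161 in ≈ 0.683 in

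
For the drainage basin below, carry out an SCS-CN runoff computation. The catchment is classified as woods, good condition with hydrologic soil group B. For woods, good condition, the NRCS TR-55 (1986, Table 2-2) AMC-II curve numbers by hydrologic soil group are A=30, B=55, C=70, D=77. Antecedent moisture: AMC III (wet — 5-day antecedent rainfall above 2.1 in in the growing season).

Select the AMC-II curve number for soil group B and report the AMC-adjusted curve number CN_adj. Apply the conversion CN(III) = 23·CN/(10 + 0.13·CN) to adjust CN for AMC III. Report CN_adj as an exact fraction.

NRCS table: woods, good condition, soil group B → CN(II) = 55
Adjust CN=55 to AMC III: 23·55/(10 + 0.13·55) → 1265 ÷ (343/20) = 25300/343 ≈ 73.761

CN_adj = 25300/343 ≈ 73.761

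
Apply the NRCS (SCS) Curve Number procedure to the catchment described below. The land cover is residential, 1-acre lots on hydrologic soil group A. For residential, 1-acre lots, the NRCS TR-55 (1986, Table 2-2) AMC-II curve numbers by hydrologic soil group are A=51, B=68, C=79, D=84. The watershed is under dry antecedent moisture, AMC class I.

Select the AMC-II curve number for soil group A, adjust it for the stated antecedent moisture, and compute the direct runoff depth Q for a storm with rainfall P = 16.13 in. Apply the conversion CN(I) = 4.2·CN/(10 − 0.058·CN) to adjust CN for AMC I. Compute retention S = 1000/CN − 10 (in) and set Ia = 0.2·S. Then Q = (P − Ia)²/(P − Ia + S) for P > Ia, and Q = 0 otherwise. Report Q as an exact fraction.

NRCS table: residential, 1-acre lots, soil group A → CN(II) = 51
Dry (AMC I): CN(I) = 4.2·51/(10 − 0.058·51) = (1071/5)/(3521/500) = 15300/503 ≈ 30.417
Retention S: 1000/CN − 10 with CN=30.417 → S = 3500/153 ≈ 22.876 in
Initial abstraction Ia = S/5 = (3500/153)/5 = 700/153 ≈ 4.575 in
P − Ia = 16.130 − 4.575 = 176789/15300 ≈ 11.555 in (> 0, runoff occurs)
Runoff Q = (P−Ia)²/(P−Ia+S) = (11.555)²/(11.555+22.876) = 31254350521/8059871700 ≈ 3.878 in

Q = 31254350521/8059871700 in ≈ 3.878 in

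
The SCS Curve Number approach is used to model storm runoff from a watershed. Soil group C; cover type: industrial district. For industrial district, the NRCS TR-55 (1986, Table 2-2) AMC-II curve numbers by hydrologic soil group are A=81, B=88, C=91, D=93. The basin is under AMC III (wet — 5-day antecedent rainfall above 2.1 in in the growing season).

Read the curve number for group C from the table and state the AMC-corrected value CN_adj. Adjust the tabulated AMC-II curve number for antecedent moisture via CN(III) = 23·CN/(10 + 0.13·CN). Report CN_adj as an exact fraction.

NRCS table: industrial district, soil group C → CN(II) = 91
CN(III) from CN(II)=91: (23·91)/(10 + 0.13·91) = 209300/2183 ≈ 95.877

CN_adj = 209300/2183 ≈ 95.877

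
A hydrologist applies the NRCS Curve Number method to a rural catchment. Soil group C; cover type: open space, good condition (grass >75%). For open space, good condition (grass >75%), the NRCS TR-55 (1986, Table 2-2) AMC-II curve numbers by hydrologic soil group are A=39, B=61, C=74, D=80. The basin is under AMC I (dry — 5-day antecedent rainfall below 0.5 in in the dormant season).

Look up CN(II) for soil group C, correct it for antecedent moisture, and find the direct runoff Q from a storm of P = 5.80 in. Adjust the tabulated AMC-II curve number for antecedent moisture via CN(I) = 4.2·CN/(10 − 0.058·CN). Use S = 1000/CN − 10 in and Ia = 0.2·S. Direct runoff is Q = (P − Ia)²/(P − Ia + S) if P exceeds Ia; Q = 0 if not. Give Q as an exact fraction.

NRCS table: open space, good condition (grass >75%), soil group C → CN(II) = 74
Adjust CN=74 to AMC I: 4.2·74/(10 − 0.058·74) → (1554/5) ÷ (1427/250) = 77700/1427 ≈ 54.450
S = 1000/(77700/1427) − 10 = 6500/777 in ≈ 8.366 in
Initial abstraction Ia = S/5 = (6500/777)/5 = 1300/777 ≈ 1.673 in
Excess rainfall: 5.800 − 1.673 = 4.127 in; P > Ia so Q > 0
Runoff Q = (P−Ia)²/(P−Ia+S) = (4.127)²/(4.127+8.366) = 257057089/188550705 ≈ 1.363 in

Q = 257057089/188550705 in ≈ 1.363 in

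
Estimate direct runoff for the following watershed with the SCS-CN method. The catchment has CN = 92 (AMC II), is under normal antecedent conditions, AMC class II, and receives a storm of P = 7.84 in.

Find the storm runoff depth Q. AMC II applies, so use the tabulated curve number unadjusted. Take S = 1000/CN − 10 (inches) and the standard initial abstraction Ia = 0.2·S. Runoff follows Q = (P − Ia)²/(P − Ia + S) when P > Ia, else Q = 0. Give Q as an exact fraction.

Q = 4857616/705525 in ≈ 6.885 in

CN(II) = 92; AMC II needs no correction.
Retention S: 1000/CN − 10 with CN=92.000 → S = 20/23 ≈ 0.870 in
Ia = 0.2S: 0.2·0.870 = 0.174 in (exactly 4/23)
P − Ia = 7.840 − 0.174 = 4408/575 ≈ 7.666 in (> 0, runoff occurs)
Runoff Q = (P−Ia)²/(P−Ia+S) = (7.666)²/(7.666+0.870) = 4857616/705525 ≈ 6.885 in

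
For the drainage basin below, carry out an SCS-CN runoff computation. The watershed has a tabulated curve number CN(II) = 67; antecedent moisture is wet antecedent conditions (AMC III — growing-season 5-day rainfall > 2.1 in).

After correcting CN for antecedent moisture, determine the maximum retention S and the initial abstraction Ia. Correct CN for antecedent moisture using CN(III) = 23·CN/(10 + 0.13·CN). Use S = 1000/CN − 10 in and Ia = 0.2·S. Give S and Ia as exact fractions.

Adjust CN=67 to AMC III: 23·67/(10 + 0.13·67) → 1541 ÷ (1871/100) = 154100/1871 ≈ 82.362
Retention S: 1000/CN − 10 with CN=82.362 → S = 3300/1541 ≈ 2.141 in
Initial abstraction Ia = S/5 = (3300/1541)/5 = 660/1541 ≈ 0.428 in

S = 3300/1541 in ≈ 2.141 in; Ia = 660/1541 in ≈ 0.428 in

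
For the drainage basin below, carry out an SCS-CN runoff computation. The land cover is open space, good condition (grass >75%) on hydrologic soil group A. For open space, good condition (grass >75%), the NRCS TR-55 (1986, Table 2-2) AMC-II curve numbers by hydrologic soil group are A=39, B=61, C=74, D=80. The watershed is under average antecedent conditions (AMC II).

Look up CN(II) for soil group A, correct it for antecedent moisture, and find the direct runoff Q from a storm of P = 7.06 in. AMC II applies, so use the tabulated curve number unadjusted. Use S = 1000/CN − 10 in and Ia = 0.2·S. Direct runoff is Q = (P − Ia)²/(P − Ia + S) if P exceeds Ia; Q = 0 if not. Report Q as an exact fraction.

Q = 58782889/74425650 in ≈ 0.790 in

NRCS table: open space, good condition (grass >75%), soil group A → CN(II) = 39
Average conditions: CN = 39 (no AMC adjustment).
Retention S: 1000/CN − 10 with CN=39.000 → S = 610/39 ≈ 15.641 in
Initial abstraction Ia = S/5 = (610/39)/5 = 122/39 ≈ 3.128 in
Excess rainfall: 7.060 − 3.128 = 3.932 in; P > Ia so Q > 0
Runoff Q = (P−Ia)²/(P−Ia+S) = (3.932)²/(3.932+15.641) = 58782889/74425650 ≈ 0.790 in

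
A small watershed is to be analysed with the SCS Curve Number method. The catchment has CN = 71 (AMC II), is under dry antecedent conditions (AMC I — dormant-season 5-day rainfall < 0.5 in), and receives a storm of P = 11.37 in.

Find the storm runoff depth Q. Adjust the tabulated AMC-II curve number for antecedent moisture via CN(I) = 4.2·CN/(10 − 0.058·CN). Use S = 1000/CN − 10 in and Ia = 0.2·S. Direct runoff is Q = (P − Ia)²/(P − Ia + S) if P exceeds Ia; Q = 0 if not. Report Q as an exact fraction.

Q = 1974775341289/425720309700 in ≈ 4.639 in

Adjust CN=71 to AMC I: 4.2·71/(10 − 0.058·71) → (1491/5) ÷ (2941/500) = 149100/2941 ≈ 50.697
S = 1000/(149100/2941) − 10 = 14500/1491 in ≈ 9.725 in
Initial abstraction Ia = S/5 = (14500/1491)/5 = 2900/1491 ≈ 1.945 in
Since P=11.370 > Ia=1.945: effective rainfall P−Ia = 1405267/149100 in
Q: (1405267/149100)² ÷ (2855267/149100) = 1974775341289/425720309700 in (≈ 4.639 in)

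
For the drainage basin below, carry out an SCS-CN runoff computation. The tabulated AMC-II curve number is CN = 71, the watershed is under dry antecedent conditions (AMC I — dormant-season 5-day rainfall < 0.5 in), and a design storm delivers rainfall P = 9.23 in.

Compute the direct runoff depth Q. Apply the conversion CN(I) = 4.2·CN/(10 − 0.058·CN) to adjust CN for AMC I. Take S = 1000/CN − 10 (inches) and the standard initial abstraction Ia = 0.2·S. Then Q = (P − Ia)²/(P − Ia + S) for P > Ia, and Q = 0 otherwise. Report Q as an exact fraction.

Dry (AMC I): CN(I) = 4.2·71/(10 − 0.058·71) = (1491/5)/(2941/500) = 149100/2941 ≈ 50.697
Max retention: S = 1000/(149100/2941) − 10 = 14500/1491 in (≈ 9.725 in)
Initial abstraction Ia = S/5 = (14500/1491)/5 = 2900/1491 ≈ 1.945 in
Excess rainfall: 9.230 − 1.945 = 7.285 in; P > Ia so Q > 0
Runoff Q = (P−Ia)²/(P−Ia+S) = (7.285)²/(7.285+9.725) = 1179815233249/378146376300 ≈ 3.120 in

Q = 1179815233249/378146376300 in ≈ 3.120 in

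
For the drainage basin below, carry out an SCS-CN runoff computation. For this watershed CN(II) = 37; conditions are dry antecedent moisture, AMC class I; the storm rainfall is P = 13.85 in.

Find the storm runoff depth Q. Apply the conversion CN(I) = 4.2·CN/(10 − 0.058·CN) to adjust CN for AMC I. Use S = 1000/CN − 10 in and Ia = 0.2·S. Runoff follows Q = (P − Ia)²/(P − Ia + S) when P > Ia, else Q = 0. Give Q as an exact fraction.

Adjust CN=37 to AMC I: 4.2·37/(10 − 0.058·37) → (777/5) ÷ (3927/500) = 3700/187 ≈ 19.786
Retention S: 1000/CN − 10 with CN=19.786 → S = 1500/37 ≈ 40.541 in
Ia = 0.2S: 0.2·40.541 = 8.108 in (exactly 300/37)
P − Ia = 13.850 − 8.108 = 4249/740 ≈ 5.742 in (> 0, runoff occurs)
Q: (4249/740)² ÷ (34249/740) = 18054001/25344260 in (≈ 0.712 in)

Q = 18054001/25344260 in ≈ 0.712 in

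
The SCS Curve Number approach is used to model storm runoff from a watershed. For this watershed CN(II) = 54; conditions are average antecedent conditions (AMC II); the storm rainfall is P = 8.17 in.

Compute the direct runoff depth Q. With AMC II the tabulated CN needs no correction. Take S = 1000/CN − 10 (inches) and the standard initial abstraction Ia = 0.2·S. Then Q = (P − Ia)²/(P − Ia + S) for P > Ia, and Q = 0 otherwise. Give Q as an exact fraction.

Q = 304816681/109239300 in ≈ 2.790 in

AMC II — tabulated CN = 54 applies directly.
Max retention: S = 1000/54 − 10 = 230/27 in (≈ 8.519 in)
Initial abstraction Ia = S/5 = (230/27)/5 = 46/27 ≈ 1.704 in
Since P=8.170 > Ia=1.704: effective rainfall P−Ia = 17459/2700 in
Q: (17459/2700)² ÷ (40459/2700) = 304816681/109239300 in (≈ 2.790 in)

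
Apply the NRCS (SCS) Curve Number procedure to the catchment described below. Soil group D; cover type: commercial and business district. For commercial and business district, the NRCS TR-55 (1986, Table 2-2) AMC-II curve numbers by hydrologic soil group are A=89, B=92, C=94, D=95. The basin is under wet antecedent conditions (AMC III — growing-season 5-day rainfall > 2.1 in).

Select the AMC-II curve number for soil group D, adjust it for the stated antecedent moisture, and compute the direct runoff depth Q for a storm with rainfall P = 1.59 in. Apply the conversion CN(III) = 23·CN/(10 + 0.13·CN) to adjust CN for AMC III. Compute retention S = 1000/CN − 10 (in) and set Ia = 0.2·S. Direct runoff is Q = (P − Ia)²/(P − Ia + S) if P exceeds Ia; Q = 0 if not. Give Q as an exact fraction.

NRCS table: commercial and business district, soil group D → CN(II) = 95
CN(III) from CN(II)=95: (23·95)/(10 + 0.13·95) = 43700/447 ≈ 97.763
S = 1000/(43700/447) − 10 = 100/437 in ≈ 0.229 in
Ia = 0.2·(100/437) = 20/437 in ≈ 0.046 in
Excess rainfall: 1.590 − 0.046 = 1.544 in; P > Ia so Q > 0
Runoff Q = (P−Ia)²/(P−Ia+S) = (1.544)²/(1.544+0.229) = 4553955289/3386007100 ≈ 1.345 in

Q = 4553955289/3386007100 in ≈ 1.345 in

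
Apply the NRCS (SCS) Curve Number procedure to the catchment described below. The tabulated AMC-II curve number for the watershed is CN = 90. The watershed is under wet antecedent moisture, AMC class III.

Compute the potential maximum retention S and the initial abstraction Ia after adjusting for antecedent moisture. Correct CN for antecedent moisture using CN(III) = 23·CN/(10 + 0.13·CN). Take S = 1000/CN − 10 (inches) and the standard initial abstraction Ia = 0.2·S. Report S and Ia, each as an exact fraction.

CN(III) from CN(II)=90: (23·90)/(10 + 0.13·90) = 20700/217 ≈ 95.392
S = 1000/(20700/217) − 10 = 100/207 in ≈ 0.483 in
Ia = 0.2S: 0.2·0.483 = 0.097 in (exactly 20/207)

S = 100/207 in ≈ 0.483 in; Ia = 20/207 in ≈ 0.097 in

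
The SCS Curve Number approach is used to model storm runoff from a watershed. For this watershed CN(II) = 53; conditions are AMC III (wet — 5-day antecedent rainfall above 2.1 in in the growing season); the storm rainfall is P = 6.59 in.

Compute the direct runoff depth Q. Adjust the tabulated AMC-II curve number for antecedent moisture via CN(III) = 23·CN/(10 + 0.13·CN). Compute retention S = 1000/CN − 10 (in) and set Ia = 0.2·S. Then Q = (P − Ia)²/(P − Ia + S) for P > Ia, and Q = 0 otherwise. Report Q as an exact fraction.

Q = 503136281041/143759229900 in ≈ 3.500 in

CN(III) from CN(II)=53: (23·53)/(10 + 0.13·53) = 121900/1689 ≈ 72.173
S = 1000/(121900/1689) − 10 = 4700/1219 in ≈ 3.856 in
Ia = 0.2S: 0.2·3.856 = 0.771 in (exactly 940/1219)
Since P=6.590 > Ia=0.771: effective rainfall P−Ia = 709321/121900 in
Runoff Q = (P−Ia)²/(P−Ia+S) = (5.819)²/(5.819+3.856) = 503136281041/143759229900 ≈ 3.500 in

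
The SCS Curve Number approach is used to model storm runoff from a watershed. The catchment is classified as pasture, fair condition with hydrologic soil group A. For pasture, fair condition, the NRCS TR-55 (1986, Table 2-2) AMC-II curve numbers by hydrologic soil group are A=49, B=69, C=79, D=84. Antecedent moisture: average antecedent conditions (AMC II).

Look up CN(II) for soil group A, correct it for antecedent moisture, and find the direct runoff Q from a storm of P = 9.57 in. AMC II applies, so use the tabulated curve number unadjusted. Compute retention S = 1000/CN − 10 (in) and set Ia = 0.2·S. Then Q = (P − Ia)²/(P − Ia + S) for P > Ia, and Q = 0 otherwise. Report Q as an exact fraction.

NRCS table: pasture, fair condition, soil group A → CN(II) = 49
AMC II — tabulated CN = 49 applies directly.
Max retention: S = 1000/49 − 10 = 510/49 in (≈ 10.408 in)
Initial abstraction Ia = S/5 = (510/49)/5 = 102/49 ≈ 2.082 in
Since P=9.570 > Ia=2.082: effective rainfall P−Ia = 36693/4900 in
Runoff Q = (P−Ia)²/(P−Ia+S) = (7.488)²/(7.488+10.408) = 448792083/143231900 ≈ 3.133 in

Q = 448792083/143231900 in ≈ 3.133 in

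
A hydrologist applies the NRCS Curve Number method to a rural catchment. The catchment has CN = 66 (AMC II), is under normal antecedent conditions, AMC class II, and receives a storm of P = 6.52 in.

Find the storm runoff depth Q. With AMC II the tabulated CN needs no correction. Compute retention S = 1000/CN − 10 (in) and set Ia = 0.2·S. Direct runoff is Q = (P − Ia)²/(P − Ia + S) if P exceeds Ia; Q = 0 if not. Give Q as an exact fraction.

Q = 20511841/7242675 in ≈ 2.832 in

CN(II) = 66; AMC II needs no correction.
Max retention: S = 1000/66 − 10 = 170/33 in (≈ 5.152 in)
Initial abstraction Ia = S/5 = (170/33)/5 = 34/33 ≈ 1.030 in
Since P=6.520 > Ia=1.030: effective rainfall P−Ia = 4529/825 in
Q: (4529/825)² ÷ (8779/825) = 20511841/7242675 in (≈ 2.832 in)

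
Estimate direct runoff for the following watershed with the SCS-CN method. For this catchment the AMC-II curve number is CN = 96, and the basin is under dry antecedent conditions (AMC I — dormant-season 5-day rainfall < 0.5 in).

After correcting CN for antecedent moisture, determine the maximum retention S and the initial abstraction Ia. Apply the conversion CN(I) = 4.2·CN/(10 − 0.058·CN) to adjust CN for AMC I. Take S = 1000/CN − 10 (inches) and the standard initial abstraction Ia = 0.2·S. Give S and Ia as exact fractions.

S = 125/126 in ≈ 0.992 in; Ia = 25/126 in ≈ 0.198 in

CN(I) from CN(II)=96: (4.2·96)/(10 − 0.058·96) = 25200/277 ≈ 90.975
Max retention: S = 1000/(25200/277) − 10 = 125/126 in (≈ 0.992 in)
Ia = 0.2·(125/126) = 25/126 in ≈ 0.198 in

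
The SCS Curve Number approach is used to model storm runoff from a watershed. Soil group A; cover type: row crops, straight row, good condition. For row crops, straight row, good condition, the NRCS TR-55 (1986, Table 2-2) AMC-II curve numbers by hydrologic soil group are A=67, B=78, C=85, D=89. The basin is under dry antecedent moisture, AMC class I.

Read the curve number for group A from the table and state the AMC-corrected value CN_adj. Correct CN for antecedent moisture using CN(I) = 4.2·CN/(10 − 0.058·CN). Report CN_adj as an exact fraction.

NRCS table: row crops, straight row, good condition, soil group A → CN(II) = 67
Adjust CN=67 to AMC I: 4.2·67/(10 − 0.058·67) → (1407/5) ÷ (3057/500) = 46900/1019 ≈ 46.026

CN_adj = 46900/1019 ≈ 46.026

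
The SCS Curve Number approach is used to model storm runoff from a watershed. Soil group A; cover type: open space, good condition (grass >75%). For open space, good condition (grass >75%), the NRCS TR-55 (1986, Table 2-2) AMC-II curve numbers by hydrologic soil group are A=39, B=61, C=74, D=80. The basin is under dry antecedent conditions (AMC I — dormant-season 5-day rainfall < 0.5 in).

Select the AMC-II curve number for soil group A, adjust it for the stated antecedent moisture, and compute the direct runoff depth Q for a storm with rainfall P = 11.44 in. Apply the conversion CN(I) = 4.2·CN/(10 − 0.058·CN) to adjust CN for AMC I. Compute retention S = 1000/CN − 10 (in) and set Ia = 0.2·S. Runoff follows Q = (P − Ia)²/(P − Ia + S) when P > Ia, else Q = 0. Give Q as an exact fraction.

Q = 3340223378/8642845575 in ≈ 0.386 in

NRCS table: open space, good condition (grass >75%), soil group A → CN(II) = 39
Dry (AMC I): CN(I) = 4.2·39/(10 − 0.058·39) = (819/5)/(3869/500) = 81900/3869 ≈ 21.168
Max retention: S = 1000/(81900/3869) − 10 = 30500/819 in (≈ 37.241 in)
Ia = 0.2S: 0.2·37.241 = 7.448 in (exactly 6100/819)
P − Ia = 11.440 − 7.448 = 81734/20475 ≈ 3.992 in (> 0, runoff occurs)
Q: (81734/20475)² ÷ (844234/20475) = 3340223378/8642845575 in (≈ 0.386 in)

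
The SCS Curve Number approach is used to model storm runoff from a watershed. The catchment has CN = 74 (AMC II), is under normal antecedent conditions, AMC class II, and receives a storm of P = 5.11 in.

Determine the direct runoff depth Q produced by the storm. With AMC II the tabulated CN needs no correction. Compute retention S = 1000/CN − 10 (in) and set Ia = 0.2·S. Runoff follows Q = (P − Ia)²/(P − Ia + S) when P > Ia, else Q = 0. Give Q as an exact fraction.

Q = 265918249/108435900 in ≈ 2.452 in

AMC II — tabulated CN = 74 applies directly.
Max retention: S = 1000/74 − 10 = 130/37 in (≈ 3.514 in)
Ia = 0.2·(130/37) = 26/37 in ≈ 0.703 in
P − Ia = 5.110 − 0.703 = 16307/3700 ≈ 4.407 in (> 0, runoff occurs)
Q = (16307/3700)²/((16307/3700) + 130/37) = (265918249/13690000)/(29307/3700) = 265918249/108435900 in ≈ 2.452 in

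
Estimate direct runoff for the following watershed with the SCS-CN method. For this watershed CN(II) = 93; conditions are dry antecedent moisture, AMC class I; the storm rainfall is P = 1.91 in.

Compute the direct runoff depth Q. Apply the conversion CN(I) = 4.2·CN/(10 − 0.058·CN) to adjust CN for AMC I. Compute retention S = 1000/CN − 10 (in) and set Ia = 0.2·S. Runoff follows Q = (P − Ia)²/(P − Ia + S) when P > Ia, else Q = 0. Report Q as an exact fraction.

Adjust CN=93 to AMC I: 4.2·93/(10 − 0.058·93) → (1953/5) ÷ (2303/500) = 27900/329 ≈ 84.802
S = 1000/(27900/329) − 10 = 500/279 in ≈ 1.792 in
Ia = 0.2S: 0.2·1.792 = 0.358 in (exactly 100/279)
Excess rainfall: 1.910 − 0.358 = 1.552 in; P > Ia so Q > 0
Q = (43289/27900)²/((43289/27900) + 500/279) = (1873937521/778410000)/(93289/27900) = 1873937521/2602763100 in ≈ 0.720 in

Q = 1873937521/2602763100 in ≈ 0.720 in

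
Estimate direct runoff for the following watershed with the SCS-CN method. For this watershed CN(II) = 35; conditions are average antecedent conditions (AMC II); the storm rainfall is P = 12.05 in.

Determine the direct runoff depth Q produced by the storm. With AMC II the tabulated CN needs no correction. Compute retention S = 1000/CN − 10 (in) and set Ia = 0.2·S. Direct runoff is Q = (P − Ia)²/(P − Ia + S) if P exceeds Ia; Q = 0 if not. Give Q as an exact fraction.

Q = 1361889/527380 in ≈ 2.582 in

CN(II) = 35; AMC II needs no correction.
S = 1000/35 − 10 = 130/7 in ≈ 18.571 in
Initial abstraction Ia = S/5 = (130/7)/5 = 26/7 ≈ 3.714 in
Since P=12.050 > Ia=3.714: effective rainfall P−Ia = 1167/140 in
Q = (1167/140)²/((1167/140) + 130/7) = (1361889/19600)/(3767/140) = 1361889/527380 in ≈ 2.582 in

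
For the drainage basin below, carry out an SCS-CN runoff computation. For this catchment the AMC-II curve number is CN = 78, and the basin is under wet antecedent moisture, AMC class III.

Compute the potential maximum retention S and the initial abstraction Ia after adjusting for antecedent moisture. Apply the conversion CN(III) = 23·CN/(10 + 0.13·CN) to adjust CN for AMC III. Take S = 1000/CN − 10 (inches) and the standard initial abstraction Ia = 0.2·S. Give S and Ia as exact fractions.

S = 1100/897 in ≈ 1.226 in; Ia = 220/897 in ≈ 0.245 in

Wet (AMC III): CN(III) = 23·78/(10 + 0.13·78) = 1794/(1007/50) = 89700/1007 ≈ 89.076
Retention S: 1000/CN − 10 with CN=89.076 → S = 1100/897 ≈ 1.226 in
Ia = 0.2S: 0.2·1.226 = 0.245 in (exactly 220/897)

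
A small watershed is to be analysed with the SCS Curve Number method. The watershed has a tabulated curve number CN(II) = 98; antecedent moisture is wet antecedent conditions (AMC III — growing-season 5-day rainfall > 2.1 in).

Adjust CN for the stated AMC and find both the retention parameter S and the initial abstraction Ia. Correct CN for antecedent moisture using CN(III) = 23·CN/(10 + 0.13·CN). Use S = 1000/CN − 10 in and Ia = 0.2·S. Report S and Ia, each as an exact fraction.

S = 100/1127 in ≈ 0.089 in; Ia = 20/1127 in ≈ 0.018 in

Adjust CN=98 to AMC III: 23·98/(10 + 0.13·98) → 2254 ÷ (1137/50) = 112700/1137 ≈ 99.120
Retention S: 1000/CN − 10 with CN=99.120 → S = 100/1127 ≈ 0.089 in
Ia = 0.2S: 0.2·0.089 = 0.018 in (exactly 20/1127)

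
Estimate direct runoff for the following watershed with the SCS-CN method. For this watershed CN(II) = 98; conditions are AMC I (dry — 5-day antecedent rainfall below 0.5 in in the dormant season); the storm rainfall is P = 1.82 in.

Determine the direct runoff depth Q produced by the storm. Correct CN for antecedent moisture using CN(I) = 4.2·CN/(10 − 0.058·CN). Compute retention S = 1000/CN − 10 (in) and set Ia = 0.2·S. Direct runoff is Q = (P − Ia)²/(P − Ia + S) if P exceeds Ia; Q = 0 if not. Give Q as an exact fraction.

Q = 7856872321/5846726550 in ≈ 1.344 in

Dry (AMC I): CN(I) = 4.2·98/(10 − 0.058·98) = (2058/5)/(1079/250) = 102900/1079 ≈ 95.366
S = 1000/(102900/1079) − 10 = 500/1029 in ≈ 0.486 in
Initial abstraction Ia = S/5 = (500/1029)/5 = 100/1029 ≈ 0.097 in
Since P=1.820 > Ia=0.097: effective rainfall P−Ia = 88639/51450 in
Q = (88639/51450)²/((88639/51450) + 500/1029) = (7856872321/2647102500)/(113639/51450) = 7856872321/5846726550 in ≈ 1.344 in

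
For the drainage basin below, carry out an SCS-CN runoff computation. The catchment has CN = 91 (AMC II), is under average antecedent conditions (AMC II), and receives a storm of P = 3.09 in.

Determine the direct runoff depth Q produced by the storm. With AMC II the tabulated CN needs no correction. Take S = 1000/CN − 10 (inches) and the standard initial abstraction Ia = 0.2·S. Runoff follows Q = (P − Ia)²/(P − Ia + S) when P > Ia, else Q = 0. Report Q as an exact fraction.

Q = 230896587/107134300 in ≈ 2.155 in

CN(II) = 91; AMC II needs no correction.
S = 1000/91 − 10 = 90/91 in ≈ 0.989 in
Ia = 0.2S: 0.2·0.989 = 0.198 in (exactly 18/91)
Since P=3.090 > Ia=0.198: effective rainfall P−Ia = 26319/9100 in
Runoff Q = (P−Ia)²/(P−Ia+S) = (2.892)²/(2.892+0.989) = 230896587/107134300 ≈ 2.155 in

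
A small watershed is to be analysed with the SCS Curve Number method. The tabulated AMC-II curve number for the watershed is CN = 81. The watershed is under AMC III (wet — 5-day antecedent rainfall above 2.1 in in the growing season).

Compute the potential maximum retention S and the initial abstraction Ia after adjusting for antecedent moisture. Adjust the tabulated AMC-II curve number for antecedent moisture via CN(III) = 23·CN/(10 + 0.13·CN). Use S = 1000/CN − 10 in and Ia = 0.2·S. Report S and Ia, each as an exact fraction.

S = 1900/1863 in ≈ 1.020 in; Ia = 380/1863 in ≈ 0.204 in

CN(III) from CN(II)=81: (23·81)/(10 + 0.13·81) = 186300/2053 ≈ 90.745
S = 1000/(186300/2053) − 10 = 1900/1863 in ≈ 1.020 in
Ia = 0.2S: 0.2·1.020 = 0.204 in (exactly 380/1863)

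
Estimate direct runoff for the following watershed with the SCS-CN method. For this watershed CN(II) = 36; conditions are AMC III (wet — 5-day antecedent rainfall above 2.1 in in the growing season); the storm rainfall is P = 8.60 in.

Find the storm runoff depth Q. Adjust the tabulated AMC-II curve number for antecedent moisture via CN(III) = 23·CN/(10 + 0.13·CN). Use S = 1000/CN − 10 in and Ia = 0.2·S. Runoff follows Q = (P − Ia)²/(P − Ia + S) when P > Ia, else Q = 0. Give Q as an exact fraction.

Q = 53304601/15836535 in ≈ 3.366 in

CN(III) from CN(II)=36: (23·36)/(10 + 0.13·36) = 20700/367 ≈ 56.403
S = 1000/(20700/367) − 10 = 1600/207 in ≈ 7.729 in
Ia = 0.2·(1600/207) = 320/207 in ≈ 1.546 in
P − Ia = 8.600 − 1.546 = 7301/1035 ≈ 7.054 in (> 0, runoff occurs)
Q = (7301/1035)²/((7301/1035) + 1600/207) = (53304601/1071225)/(15301/1035) = 53304601/15836535 in ≈ 3.366 in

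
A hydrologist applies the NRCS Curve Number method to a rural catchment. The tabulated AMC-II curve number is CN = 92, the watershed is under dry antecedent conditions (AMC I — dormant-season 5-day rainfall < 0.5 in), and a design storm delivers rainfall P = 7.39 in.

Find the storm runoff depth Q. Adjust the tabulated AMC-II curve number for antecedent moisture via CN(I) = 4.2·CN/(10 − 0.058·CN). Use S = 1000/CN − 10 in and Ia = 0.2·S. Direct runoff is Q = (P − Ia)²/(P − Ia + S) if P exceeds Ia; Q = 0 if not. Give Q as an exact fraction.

Adjust CN=92 to AMC I: 4.2·92/(10 − 0.058·92) → (1932/5) ÷ (583/125) = 48300/583 ≈ 82.847
Retention S: 1000/CN − 10 with CN=82.847 → S = 1000/483 ≈ 2.070 in
Ia = 0.2·(1000/483) = 200/483 in ≈ 0.414 in
Excess rainfall: 7.390 − 0.414 = 6.976 in; P > Ia so Q > 0
Q: (336937/48300)² ÷ (436937/48300) = 113526541969/21104057100 in (≈ 5.379 in)

Q = 113526541969/21104057100 in ≈ 5.379 in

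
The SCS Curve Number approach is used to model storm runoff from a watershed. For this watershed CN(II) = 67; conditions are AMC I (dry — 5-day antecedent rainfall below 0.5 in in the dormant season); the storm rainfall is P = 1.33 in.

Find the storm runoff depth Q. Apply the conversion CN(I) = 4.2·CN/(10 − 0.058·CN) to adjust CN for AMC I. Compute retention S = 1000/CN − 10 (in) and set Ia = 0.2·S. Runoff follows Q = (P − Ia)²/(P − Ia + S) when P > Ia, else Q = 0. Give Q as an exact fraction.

Q = 0 in ≈ 0.000 in

Adjust CN=67 to AMC I: 4.2·67/(10 − 0.058·67) → (1407/5) ÷ (3057/500) = 46900/1019 ≈ 46.026
S = 1000/(46900/1019) − 10 = 5500/469 in ≈ 11.727 in
Ia = 0.2·(5500/469) = 1100/469 in ≈ 2.345 in
P = 1.330 ≤ Ia = 2.345 in: entire storm abstracted, Q = 0.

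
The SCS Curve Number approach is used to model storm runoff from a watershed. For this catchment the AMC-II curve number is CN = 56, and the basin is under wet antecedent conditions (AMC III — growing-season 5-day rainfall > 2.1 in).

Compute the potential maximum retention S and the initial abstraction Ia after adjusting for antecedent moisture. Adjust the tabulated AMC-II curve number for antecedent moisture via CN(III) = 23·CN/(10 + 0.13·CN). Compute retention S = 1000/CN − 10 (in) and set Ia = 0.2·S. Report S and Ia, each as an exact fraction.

S = 550/161 in ≈ 3.416 in; Ia = 110/161 in ≈ 0.683 in

Wet (AMC III): CN(III) = 23·56/(10 + 0.13·56) = 1288/(432/25) = 4025/54 ≈ 74.537
Retention S: 1000/CN − 10 with CN=74.537 → S = 550/161 ≈ 3.416 in
Ia = 0.2·(550/161) = 110/161 in ≈ 0.683 in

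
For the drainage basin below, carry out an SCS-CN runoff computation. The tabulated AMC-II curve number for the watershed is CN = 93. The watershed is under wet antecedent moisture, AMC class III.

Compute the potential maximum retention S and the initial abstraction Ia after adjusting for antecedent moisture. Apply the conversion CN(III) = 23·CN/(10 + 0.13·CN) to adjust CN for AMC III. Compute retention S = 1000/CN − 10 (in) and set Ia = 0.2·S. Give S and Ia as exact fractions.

S = 700/2139 in ≈ 0.327 in; Ia = 140/2139 in ≈ 0.065 in

Wet (AMC III): CN(III) = 23·93/(10 + 0.13·93) = 2139/(2209/100) = 213900/2209 ≈ 96.831
Retention S: 1000/CN − 10 with CN=96.831 → S = 700/2139 ≈ 0.327 in
Ia = 0.2·(700/2139) = 140/2139 in ≈ 0.065 in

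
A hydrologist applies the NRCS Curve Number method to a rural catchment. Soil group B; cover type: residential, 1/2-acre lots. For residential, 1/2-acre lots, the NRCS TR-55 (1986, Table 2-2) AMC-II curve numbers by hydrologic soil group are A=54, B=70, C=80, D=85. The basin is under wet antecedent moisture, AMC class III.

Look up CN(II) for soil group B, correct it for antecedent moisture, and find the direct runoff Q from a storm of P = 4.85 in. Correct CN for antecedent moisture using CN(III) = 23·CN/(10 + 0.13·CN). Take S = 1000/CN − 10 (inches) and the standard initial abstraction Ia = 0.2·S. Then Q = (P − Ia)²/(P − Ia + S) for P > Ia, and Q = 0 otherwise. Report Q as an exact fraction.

NRCS table: residential, 1/2-acre lots, soil group B → CN(II) = 70
Adjust CN=70 to AMC III: 23·70/(10 + 0.13·70) → 1610 ÷ (191/10) = 16100/191 ≈ 84.293
S = 1000/(16100/191) − 10 = 300/161 in ≈ 1.863 in
Ia = 0.2·(300/161) = 60/161 in ≈ 0.373 in
P − Ia = 4.850 − 0.373 = 14417/3220 ≈ 4.477 in (> 0, runoff occurs)
Runoff Q = (P−Ia)²/(P−Ia+S) = (4.477)²/(4.477+1.863) = 207849889/65742740 ≈ 3.162 in

Q = 207849889/65742740 in ≈ 3.162 in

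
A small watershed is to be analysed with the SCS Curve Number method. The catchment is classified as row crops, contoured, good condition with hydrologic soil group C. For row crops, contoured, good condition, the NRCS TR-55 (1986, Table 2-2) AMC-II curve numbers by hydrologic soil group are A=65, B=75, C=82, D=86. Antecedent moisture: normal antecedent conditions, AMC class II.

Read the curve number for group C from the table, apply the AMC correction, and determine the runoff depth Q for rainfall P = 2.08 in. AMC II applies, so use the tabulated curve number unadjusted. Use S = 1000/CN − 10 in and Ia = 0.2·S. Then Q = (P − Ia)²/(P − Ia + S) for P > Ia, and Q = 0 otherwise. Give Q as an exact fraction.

Q = 707281/1007575 in ≈ 0.702 in

NRCS table: row crops, contoured, good condition, soil group C → CN(II) = 82
AMC II — tabulated CN = 82 applies directly.
Retention S: 1000/CN − 10 with CN=82.000 → S = 90/41 ≈ 2.195 in
Ia = 0.2·(90/41) = 18/41 in ≈ 0.439 in
Excess rainfall: 2.080 − 0.439 = 1.641 in; P > Ia so Q > 0
Q = (1682/1025)²/((1682/1025) + 90/41) = (2829124/1050625)/(3932/1025) = 707281/1007575 in ≈ 0.702 in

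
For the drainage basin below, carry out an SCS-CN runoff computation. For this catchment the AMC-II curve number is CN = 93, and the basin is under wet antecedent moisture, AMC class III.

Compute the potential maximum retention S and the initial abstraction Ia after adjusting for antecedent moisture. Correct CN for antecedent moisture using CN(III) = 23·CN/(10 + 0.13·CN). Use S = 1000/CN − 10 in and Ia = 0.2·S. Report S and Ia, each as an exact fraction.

S = 700/2139 in ≈ 0.327 in; Ia = 140/2139 in ≈ 0.065 in

Adjust CN=93 to AMC III: 23·93/(10 + 0.13·93) → 2139 ÷ (2209/100) = 213900/2209 ≈ 96.831
Retention S: 1000/CN − 10 with CN=96.831 → S = 700/2139 ≈ 0.327 in
Initial abstraction Ia = S/5 = (700/2139)/5 = 140/2139 ≈ 0.065 in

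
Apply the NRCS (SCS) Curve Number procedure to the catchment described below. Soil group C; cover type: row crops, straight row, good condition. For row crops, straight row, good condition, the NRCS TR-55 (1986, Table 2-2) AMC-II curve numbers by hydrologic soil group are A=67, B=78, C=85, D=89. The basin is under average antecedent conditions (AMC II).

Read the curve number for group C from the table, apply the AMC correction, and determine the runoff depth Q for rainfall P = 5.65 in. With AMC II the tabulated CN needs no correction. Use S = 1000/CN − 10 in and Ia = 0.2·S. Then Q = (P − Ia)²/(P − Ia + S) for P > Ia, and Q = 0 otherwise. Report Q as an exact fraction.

NRCS table: row crops, straight row, good condition, soil group C → CN(II) = 85
Average conditions: CN = 85 (no AMC adjustment).
Max retention: S = 1000/85 − 10 = 30/17 in (≈ 1.765 in)
Initial abstraction Ia = S/5 = (30/17)/5 = 6/17 ≈ 0.353 in
P − Ia = 5.650 − 0.353 = 1801/340 ≈ 5.297 in (> 0, runoff occurs)
Q: (1801/340)² ÷ (2401/340) = 3243601/816340 in (≈ 3.973 in)

Q = 3243601/816340 in ≈ 3.973 in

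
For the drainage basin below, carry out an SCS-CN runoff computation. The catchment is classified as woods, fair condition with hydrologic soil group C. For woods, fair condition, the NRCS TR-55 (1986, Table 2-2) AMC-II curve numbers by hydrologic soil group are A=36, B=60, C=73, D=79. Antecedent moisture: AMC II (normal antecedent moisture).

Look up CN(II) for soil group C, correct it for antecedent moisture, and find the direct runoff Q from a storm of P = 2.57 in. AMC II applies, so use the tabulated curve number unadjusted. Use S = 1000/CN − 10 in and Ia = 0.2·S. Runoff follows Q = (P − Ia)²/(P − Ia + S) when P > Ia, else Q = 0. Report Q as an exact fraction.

Q = 178516321/294635300 in ≈ 0.606 in

NRCS table: woods, fair condition, soil group C → CN(II) = 73
CN(II) = 73; AMC II needs no correction.
S = 1000/73 − 10 = 270/73 in ≈ 3.699 in
Initial abstraction Ia = S/5 = (270/73)/5 = 54/73 ≈ 0.740 in
Since P=2.570 > Ia=0.740: effective rainfall P−Ia = 13361/7300 in
Runoff Q = (P−Ia)²/(P−Ia+S) = (1.830)²/(1.830+3.699) = 178516321/294635300 ≈ 0.606 in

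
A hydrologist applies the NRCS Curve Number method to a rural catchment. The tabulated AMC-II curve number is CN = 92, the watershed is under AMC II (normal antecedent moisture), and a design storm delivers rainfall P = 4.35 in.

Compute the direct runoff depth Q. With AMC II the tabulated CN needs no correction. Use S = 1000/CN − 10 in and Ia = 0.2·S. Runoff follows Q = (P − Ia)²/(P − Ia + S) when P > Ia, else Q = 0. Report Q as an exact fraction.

CN(II) = 92; AMC II needs no correction.
Max retention: S = 1000/92 − 10 = 20/23 in (≈ 0.870 in)
Ia = 0.2S: 0.2·0.870 = 0.174 in (exactly 4/23)
Excess rainfall: 4.350 − 0.174 = 4.176 in; P > Ia so Q > 0
Q = (1921/460)²/((1921/460) + 20/23) = (3690241/211600)/(2321/460) = 3690241/1067660 in ≈ 3.456 in

Q = 3690241/1067660 in ≈ 3.456 in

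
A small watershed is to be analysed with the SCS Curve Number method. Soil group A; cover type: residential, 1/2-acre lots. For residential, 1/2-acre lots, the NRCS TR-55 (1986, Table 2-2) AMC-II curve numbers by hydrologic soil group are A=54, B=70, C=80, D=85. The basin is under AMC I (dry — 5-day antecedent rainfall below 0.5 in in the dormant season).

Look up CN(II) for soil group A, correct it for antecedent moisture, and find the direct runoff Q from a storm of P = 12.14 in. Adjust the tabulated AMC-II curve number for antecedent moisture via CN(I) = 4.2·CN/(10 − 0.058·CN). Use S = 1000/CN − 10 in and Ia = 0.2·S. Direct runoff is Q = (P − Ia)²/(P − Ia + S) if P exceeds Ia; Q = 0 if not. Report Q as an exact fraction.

Q = 52518430561/22798191150 in ≈ 2.304 in

NRCS table: residential, 1/2-acre lots, soil group A → CN(II) = 54
Adjust CN=54 to AMC I: 4.2·54/(10 − 0.058·54) → (1134/5) ÷ (1717/250) = 56700/1717 ≈ 33.023
Max retention: S = 1000/(56700/1717) − 10 = 11500/567 in (≈ 20.282 in)
Initial abstraction Ia = S/5 = (11500/567)/5 = 2300/567 ≈ 4.056 in
Since P=12.140 > Ia=4.056: effective rainfall P−Ia = 229169/28350 in
Q = (229169/28350)²/((229169/28350) + 11500/567) = (52518430561/803722500)/(804169/28350) = 52518430561/22798191150 in ≈ 2.304 in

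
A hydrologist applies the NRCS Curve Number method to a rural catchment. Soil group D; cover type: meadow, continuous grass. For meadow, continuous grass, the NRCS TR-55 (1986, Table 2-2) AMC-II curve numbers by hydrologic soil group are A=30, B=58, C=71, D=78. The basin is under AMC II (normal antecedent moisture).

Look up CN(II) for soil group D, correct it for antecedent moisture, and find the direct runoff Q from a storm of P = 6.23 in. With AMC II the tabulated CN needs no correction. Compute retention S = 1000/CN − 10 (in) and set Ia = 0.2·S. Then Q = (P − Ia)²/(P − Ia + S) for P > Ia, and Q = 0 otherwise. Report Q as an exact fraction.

NRCS table: meadow, continuous grass, soil group D → CN(II) = 78
Average conditions: CN = 78 (no AMC adjustment).
Max retention: S = 1000/78 − 10 = 110/39 in (≈ 2.821 in)
Ia = 0.2·(110/39) = 22/39 in ≈ 0.564 in
Excess rainfall: 6.230 − 0.564 = 5.666 in; P > Ia so Q > 0
Q: (22097/3900)² ÷ (33097/3900) = 488277409/129078300 in (≈ 3.783 in)

Q = 488277409/129078300 in ≈ 3.783 in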